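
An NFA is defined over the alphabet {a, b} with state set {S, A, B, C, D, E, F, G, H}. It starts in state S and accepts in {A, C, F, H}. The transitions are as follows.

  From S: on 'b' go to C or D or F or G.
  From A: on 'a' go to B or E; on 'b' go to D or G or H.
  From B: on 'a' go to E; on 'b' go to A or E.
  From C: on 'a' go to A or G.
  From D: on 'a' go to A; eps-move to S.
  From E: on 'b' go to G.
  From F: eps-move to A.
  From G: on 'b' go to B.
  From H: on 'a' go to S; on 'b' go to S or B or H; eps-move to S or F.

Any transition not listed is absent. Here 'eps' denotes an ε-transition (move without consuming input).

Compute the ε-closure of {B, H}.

{S, A, B, F, H}

Begin with {B, H}.
ε-move H → S; add S.
ε-move H → F; add F.
ε-move F → A; add A.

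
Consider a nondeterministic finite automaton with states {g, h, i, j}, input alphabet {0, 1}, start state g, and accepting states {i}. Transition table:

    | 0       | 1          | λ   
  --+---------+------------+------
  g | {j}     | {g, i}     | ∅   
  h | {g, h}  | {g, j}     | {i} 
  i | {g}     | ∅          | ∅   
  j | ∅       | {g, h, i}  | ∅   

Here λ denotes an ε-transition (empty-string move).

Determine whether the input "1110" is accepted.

No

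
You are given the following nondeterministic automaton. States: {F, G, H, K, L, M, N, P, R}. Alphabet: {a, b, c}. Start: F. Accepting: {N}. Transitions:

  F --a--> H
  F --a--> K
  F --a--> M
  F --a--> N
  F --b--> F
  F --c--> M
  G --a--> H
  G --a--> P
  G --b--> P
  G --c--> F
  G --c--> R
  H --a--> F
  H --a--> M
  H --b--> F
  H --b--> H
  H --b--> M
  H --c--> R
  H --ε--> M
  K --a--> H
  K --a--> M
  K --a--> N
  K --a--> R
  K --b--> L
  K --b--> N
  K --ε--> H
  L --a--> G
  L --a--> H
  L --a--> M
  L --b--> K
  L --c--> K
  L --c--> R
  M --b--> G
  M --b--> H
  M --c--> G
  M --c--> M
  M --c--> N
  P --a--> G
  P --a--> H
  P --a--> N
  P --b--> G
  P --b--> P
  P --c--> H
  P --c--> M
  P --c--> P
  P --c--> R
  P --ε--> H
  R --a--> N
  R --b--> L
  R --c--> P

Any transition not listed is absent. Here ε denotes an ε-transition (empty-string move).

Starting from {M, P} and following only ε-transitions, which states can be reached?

Begin with {M, P}.
ε-move P → H; add H.

{H, M, P}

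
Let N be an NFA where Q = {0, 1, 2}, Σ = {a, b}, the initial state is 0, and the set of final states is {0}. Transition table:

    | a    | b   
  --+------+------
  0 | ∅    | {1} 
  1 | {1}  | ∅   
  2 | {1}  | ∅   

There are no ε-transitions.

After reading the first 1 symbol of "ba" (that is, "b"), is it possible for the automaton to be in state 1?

Start in {0}.
Read 'b': 0→{1}; now {1}.
State 1 is in {1}.

Yes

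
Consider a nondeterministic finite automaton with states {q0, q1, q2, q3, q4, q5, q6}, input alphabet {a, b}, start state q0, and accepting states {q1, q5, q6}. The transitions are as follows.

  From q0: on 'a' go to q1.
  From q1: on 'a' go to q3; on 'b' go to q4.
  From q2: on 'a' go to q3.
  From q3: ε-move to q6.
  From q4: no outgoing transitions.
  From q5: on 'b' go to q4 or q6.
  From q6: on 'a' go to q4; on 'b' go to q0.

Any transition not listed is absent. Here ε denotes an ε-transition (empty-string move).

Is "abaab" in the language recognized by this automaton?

No

Start in {q0}.
Read 'a': {q0} → {q1}.
Read 'b': {q1} → {q4}.
Read 'a': {q4} → ∅.
The set is empty and remains empty for the remaining 2 symbols.
The final set ∅ contains no accepting state.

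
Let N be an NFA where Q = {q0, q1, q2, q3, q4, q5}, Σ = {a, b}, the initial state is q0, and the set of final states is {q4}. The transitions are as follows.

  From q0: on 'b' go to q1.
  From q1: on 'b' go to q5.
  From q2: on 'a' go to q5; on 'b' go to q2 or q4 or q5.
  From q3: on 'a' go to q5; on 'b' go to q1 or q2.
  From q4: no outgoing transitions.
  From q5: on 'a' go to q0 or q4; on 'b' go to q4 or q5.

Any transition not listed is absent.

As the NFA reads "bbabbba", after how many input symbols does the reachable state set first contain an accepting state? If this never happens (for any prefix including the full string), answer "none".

3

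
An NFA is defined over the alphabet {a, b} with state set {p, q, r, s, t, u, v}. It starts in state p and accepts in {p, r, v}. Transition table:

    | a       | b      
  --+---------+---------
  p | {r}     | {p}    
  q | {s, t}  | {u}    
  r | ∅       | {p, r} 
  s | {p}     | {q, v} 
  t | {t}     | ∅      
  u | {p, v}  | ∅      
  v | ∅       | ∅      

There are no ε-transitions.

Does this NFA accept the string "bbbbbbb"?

Start in {p}.
Read 'b': {p} → {p}.
Read 'b': {p} → {p}.
Read 'b': {p} → {p}.
Read 'b': {p} → {p}.
Read 'b': {p} → {p}.
Read 'b': {p} → {p}.
Read 'b': {p} → {p}.
The final set {p} contains the accepting state p.

Yes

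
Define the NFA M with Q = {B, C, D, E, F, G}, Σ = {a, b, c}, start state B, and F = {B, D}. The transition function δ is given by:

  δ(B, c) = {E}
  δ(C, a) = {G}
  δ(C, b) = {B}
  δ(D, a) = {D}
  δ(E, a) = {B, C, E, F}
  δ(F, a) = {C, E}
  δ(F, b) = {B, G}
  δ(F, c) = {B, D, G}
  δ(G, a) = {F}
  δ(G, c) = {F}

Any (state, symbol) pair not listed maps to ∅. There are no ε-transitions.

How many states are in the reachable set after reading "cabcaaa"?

5

Start in {B}.
Read 'c': {B} → {E}.
Read 'a': {E} → {B, C, E, F}.
Read 'b': {B, C, E, F} → {B, G}.
Read 'c': {B, G} → {E, F}.
Read 'a': {E, F} → {B, C, E, F}.
Read 'a': {B, C, E, F} → {B, C, E, F, G}.
Read 'a': {B, C, E, F, G} → {B, C, E, F, G}.
That set has 5 states.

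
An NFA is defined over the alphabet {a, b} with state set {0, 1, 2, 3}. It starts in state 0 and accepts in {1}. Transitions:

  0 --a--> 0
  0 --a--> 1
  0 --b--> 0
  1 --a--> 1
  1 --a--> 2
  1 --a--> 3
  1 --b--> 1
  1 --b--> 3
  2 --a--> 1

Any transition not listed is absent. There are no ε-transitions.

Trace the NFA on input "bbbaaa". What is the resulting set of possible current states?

Start in {0}.
Read 'b': {0} → {0}.
Read 'b': {0} → {0}.
Read 'b': {0} → {0}.
Read 'a': {0} → {0, 1}.
Read 'a': {0, 1} → {0, 1, 2, 3}.
Read 'a': {0, 1, 2, 3} → {0, 1, 2, 3}.

{0, 1, 2, 3}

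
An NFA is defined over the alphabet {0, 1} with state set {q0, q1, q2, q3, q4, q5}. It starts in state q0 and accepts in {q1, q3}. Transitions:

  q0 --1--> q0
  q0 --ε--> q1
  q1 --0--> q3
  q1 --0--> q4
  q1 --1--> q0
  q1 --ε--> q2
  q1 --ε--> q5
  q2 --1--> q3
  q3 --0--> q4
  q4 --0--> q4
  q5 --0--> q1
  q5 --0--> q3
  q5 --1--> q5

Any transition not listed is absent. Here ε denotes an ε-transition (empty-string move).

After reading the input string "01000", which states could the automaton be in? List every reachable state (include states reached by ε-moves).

Start: ε-closure({q0}) = {q0, q1, q2, q5}.
Read '0': q0→∅, q1→{q3, q4}, q2→∅, q5→{q1, q3}; union {q1, q3, q4}; ε-closure = {q1, q2, q3, q4, q5}.
Read '1': q1→{q0}, q2→{q3}, q3→∅, q4→∅, q5→{q5}; union {q0, q3, q5}; ε-closure = {q0, q1, q2, q3, q5}.
Read '0': q0→∅, q1→{q3, q4}, q2→∅, q3→{q4}, q5→{q1, q3}; union {q1, q3, q4}; ε-closure = {q1, q2, q3, q4, q5}.
Read '0': q1→{q3, q4}, q2→∅, q3→{q4}, q4→{q4}, q5→{q1, q3}; union {q1, q3, q4}; ε-closure = {q1, q2, q3, q4, q5}.
Read '0': q1→{q3, q4}, q2→∅, q3→{q4}, q4→{q4}, q5→{q1, q3}; union {q1, q3, q4}; ε-closure = {q1, q2, q3, q4, q5}.

{q1, q2, q3, q4, q5}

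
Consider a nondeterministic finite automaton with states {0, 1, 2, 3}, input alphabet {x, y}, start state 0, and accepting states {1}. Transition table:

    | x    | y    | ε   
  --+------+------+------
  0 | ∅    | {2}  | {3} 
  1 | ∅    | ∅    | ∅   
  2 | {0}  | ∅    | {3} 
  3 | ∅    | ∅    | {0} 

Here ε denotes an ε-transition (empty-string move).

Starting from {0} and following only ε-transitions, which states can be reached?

Begin with {0}.
ε-move 0 → 3; add 3.

{0, 3}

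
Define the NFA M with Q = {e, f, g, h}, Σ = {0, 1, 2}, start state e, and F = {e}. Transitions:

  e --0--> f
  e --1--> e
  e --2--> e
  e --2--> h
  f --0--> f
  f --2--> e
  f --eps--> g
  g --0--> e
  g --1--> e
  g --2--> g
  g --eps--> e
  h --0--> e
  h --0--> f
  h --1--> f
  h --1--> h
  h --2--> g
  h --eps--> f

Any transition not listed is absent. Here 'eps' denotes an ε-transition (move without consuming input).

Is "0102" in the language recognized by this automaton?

Start in {e}.
Read '0': e→{f}; union {f}; ε-closure = {e, f, g}.
Read '1': e→{e}, f→∅, g→{e}; now {e}.
Read '0': e→{f}; union {f}; ε-closure = {e, f, g}.
Read '2': e→{e, h}, f→{e}, g→{g}; union {e, g, h}; ε-closure = {e, f, g, h}.
The final set {e, f, g, h} contains the accepting state e.

Yes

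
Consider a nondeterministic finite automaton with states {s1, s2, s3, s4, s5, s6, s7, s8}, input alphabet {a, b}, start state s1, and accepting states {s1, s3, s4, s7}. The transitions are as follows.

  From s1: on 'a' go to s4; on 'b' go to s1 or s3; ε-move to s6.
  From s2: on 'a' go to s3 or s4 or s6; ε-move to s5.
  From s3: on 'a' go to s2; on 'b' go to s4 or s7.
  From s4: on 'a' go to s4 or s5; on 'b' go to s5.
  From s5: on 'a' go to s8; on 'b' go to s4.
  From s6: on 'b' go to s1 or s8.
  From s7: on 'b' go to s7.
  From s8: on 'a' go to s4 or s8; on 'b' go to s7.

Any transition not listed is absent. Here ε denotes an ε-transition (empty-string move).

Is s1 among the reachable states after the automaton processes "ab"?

No

Start: ε-closure({s1}) = {s1, s6}.
Read 'a': s1→{s4}, s6→∅; now {s4}.
Read 'b': s4→{s5}; now {s5}.
State s1 is not in {s5}.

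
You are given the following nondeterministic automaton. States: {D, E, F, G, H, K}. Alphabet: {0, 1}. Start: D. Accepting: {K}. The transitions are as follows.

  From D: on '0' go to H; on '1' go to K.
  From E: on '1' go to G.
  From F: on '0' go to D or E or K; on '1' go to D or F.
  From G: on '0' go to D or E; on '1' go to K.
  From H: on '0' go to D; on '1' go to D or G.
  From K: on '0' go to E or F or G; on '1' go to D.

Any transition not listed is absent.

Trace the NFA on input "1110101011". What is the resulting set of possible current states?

{D, F, K}

Start in {D}.
Read '1': {D} → {K}.
Read '1': {K} → {D}.
Read '1': {D} → {K}.
Read '0': {K} → {E, F, G}.
Read '1': {E, F, G} → {D, F, G, K}.
Read '0': {D, F, G, K} → {D, E, F, G, H, K}.
Read '1': {D, E, F, G, H, K} → {D, F, G, K}.
Read '0': {D, F, G, K} → {D, E, F, G, H, K}.
Read '1': {D, E, F, G, H, K} → {D, F, G, K}.
Read '1': {D, F, G, K} → {D, F, K}.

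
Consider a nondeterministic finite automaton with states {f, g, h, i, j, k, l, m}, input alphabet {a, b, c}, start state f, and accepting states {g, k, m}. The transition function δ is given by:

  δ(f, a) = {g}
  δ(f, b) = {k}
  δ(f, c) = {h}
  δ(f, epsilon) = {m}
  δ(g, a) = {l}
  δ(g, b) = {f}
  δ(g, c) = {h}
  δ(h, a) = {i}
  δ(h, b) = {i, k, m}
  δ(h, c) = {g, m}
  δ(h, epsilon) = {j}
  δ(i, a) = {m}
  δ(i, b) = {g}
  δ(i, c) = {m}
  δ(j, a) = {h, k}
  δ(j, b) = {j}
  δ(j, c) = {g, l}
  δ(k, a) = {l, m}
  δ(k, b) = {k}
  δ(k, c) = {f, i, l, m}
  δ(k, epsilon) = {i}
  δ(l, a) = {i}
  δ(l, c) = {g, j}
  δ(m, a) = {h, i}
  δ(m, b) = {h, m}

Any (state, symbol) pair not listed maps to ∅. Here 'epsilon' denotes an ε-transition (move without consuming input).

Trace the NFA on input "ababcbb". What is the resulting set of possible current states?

{f, g, h, i, j, k, m}

Start: ε-closure({f}) = {f, m}.
Read 'a': {f, m} → {g, h, i, j}.
Read 'b': {g, h, i, j} → {f, g, i, j, k, m}.
Read 'a': {f, g, i, j, k, m} → {g, h, i, j, k, l, m}.
Read 'b': {g, h, i, j, k, l, m} → {f, g, h, i, j, k, m}.
Read 'c': {f, g, h, i, j, k, m} → {f, g, h, i, j, l, m}.
Read 'b': {f, g, h, i, j, l, m} → {f, g, h, i, j, k, m}.
Read 'b': {f, g, h, i, j, k, m} → {f, g, h, i, j, k, m}.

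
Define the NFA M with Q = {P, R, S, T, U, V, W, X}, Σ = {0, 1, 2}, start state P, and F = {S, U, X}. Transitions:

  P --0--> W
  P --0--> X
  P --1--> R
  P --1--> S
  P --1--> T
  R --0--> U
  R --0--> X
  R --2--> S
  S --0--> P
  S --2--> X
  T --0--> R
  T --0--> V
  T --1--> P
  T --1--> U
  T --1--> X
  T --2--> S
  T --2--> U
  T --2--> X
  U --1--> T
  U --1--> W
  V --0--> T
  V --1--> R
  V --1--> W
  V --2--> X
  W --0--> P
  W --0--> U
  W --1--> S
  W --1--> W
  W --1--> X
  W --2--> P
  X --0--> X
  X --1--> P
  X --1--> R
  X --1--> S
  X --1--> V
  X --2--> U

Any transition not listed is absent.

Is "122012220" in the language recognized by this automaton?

No

Start in {P}.
Read '1': P→{R, S, T}; now {R, S, T}.
Read '2': R→{S}, S→{X}, T→{S, U, X}; now {S, U, X}.
Read '2': S→{X}, U→∅, X→{U}; now {U, X}.
Read '0': U→∅, X→{X}; now {X}.
Read '1': X→{P, R, S, V}; now {P, R, S, V}.
Read '2': P→∅, R→{S}, S→{X}, V→{X}; now {S, X}.
Read '2': S→{X}, X→{U}; now {U, X}.
Read '2': U→∅, X→{U}; now {U}.
Read '0': U→∅; now ∅.
The final set ∅ contains no accepting state.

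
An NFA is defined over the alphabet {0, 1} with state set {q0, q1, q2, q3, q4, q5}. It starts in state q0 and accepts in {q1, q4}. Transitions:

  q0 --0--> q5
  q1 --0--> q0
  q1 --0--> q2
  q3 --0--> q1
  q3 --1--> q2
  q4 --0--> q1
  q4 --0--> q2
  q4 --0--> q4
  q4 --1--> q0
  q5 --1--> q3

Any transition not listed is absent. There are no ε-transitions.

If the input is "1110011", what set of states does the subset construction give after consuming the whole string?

Start in {q0}.
Read '1': {q0} → ∅.
The set is empty and remains empty for the remaining 6 symbols.

∅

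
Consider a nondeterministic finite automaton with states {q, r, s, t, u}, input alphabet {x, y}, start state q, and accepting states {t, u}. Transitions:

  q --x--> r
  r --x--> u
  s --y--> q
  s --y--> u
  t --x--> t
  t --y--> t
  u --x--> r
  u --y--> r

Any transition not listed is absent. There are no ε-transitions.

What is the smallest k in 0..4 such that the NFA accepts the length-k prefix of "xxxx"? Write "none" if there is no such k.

Start in {q}.
Read 'x': q→{r}; now {r}.
Read 'x': r→{u}; now {u}.
None of the earlier sets intersect F, but {u} does.

2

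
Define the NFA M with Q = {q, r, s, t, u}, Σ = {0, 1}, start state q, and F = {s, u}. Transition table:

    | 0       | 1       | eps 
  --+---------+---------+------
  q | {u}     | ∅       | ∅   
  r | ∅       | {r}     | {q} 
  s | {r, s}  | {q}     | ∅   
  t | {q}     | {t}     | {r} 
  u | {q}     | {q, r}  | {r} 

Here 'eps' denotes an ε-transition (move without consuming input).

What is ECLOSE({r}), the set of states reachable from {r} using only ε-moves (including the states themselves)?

{q, r}

Begin with {r}.
ε-move r → q; add q.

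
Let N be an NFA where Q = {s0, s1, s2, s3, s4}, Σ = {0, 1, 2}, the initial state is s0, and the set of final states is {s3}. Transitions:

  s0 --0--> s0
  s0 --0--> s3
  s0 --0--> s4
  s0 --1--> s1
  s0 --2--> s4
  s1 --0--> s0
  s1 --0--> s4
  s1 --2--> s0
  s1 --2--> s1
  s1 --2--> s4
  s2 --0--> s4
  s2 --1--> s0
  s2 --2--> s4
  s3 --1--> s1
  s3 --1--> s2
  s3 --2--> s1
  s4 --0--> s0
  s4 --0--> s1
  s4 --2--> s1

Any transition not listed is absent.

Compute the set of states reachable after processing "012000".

Start in {s0}.
Read '0': s0→{s0, s3, s4}; now {s0, s3, s4}.
Read '1': s0→{s1}, s3→{s1, s2}, s4→∅; now {s1, s2}.
Read '2': s1→{s0, s1, s4}, s2→{s4}; now {s0, s1, s4}.
Read '0': s0→{s0, s3, s4}, s1→{s0, s4}, s4→{s0, s1}; now {s0, s1, s3, s4}.
Read '0': s0→{s0, s3, s4}, s1→{s0, s4}, s3→∅, s4→{s0, s1}; now {s0, s1, s3, s4}.
Read '0': s0→{s0, s3, s4}, s1→{s0, s4}, s3→∅, s4→{s0, s1}; now {s0, s1, s3, s4}.

{s0, s1, s3, s4}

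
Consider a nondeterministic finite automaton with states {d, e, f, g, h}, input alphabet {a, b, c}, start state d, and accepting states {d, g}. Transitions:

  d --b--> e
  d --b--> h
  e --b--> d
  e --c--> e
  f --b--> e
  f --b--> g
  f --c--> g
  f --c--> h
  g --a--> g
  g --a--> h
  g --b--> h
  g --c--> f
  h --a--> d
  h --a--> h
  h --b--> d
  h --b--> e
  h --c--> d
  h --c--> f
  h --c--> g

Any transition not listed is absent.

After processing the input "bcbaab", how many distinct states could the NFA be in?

Start in {d}.
Read 'b': d→{e, h}; now {e, h}.
Read 'c': e→{e}, h→{d, f, g}; now {d, e, f, g}.
Read 'b': d→{e, h}, e→{d}, f→{e, g}, g→{h}; now {d, e, g, h}.
Read 'a': d→∅, e→∅, g→{g, h}, h→{d, h}; now {d, g, h}.
Read 'a': d→∅, g→{g, h}, h→{d, h}; now {d, g, h}.
Read 'b': d→{e, h}, g→{h}, h→{d, e}; now {d, e, h}.
That set has 3 states.

3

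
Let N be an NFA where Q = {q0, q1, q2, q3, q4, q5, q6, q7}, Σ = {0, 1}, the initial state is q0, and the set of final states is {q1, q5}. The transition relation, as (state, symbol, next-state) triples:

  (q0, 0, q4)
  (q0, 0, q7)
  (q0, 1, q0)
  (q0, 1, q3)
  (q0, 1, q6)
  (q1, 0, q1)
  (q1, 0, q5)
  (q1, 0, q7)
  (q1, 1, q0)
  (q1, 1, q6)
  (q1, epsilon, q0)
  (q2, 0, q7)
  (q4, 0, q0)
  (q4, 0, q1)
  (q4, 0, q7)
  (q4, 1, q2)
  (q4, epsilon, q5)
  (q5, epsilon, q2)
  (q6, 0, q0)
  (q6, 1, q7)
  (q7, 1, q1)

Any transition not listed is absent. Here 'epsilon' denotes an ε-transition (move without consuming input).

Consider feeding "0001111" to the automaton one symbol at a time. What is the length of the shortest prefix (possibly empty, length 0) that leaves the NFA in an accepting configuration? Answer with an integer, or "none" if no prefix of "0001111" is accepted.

1

Start in {q0}.
Read '0': {q0} → {q2, q4, q5, q7}.
None of the earlier sets intersect F, but {q2, q4, q5, q7} does.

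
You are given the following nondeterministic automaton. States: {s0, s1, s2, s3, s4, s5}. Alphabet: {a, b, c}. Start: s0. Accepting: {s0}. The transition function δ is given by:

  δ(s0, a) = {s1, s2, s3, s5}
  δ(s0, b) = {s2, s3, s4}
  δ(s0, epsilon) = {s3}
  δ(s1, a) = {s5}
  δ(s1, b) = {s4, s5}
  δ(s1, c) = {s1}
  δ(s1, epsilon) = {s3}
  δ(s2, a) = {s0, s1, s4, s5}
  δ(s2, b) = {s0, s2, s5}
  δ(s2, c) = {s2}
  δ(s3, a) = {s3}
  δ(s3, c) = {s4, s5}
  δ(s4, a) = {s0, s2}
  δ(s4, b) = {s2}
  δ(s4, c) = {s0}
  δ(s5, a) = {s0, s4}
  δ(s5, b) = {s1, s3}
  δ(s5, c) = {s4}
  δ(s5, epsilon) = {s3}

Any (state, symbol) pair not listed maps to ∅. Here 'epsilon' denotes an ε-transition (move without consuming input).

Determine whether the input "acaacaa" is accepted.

Yes

Start: ε-closure({s0}) = {s0, s3}.
Read 'a': s0→{s1, s2, s3, s5}, s3→{s3}; now {s1, s2, s3, s5}.
Read 'c': s1→{s1}, s2→{s2}, s3→{s4, s5}, s5→{s4}; union {s1, s2, s4, s5}; ε-closure = {s1, s2, s3, s4, s5}.
Read 'a': s1→{s5}, s2→{s0, s1, s4, s5}, s3→{s3}, s4→{s0, s2}, s5→{s0, s4}; now {s0, s1, s2, s3, s4, s5}.
Read 'a': s0→{s1, s2, s3, s5}, s1→{s5}, s2→{s0, s1, s4, s5}, s3→{s3}, s4→{s0, s2}, s5→{s0, s4}; now {s0, s1, s2, s3, s4, s5}.
Read 'c': s0→∅, s1→{s1}, s2→{s2}, s3→{s4, s5}, s4→{s0}, s5→{s4}; union {s0, s1, s2, s4, s5}; ε-closure = {s0, s1, s2, s3, s4, s5}.
Read 'a': s0→{s1, s2, s3, s5}, s1→{s5}, s2→{s0, s1, s4, s5}, s3→{s3}, s4→{s0, s2}, s5→{s0, s4}; now {s0, s1, s2, s3, s4, s5}.
Read 'a': s0→{s1, s2, s3, s5}, s1→{s5}, s2→{s0, s1, s4, s5}, s3→{s3}, s4→{s0, s2}, s5→{s0, s4}; now {s0, s1, s2, s3, s4, s5}.
The final set {s0, s1, s2, s3, s4, s5} contains the accepting state s0.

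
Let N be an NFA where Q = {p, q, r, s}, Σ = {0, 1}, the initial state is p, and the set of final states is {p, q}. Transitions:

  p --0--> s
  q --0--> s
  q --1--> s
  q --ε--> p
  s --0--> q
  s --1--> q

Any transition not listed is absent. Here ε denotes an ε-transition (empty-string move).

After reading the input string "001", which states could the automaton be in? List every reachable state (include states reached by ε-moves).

{s}

Start in {p}.
Read '0': {p} → {s}.
Read '0': {s} → {p, q}.
Read '1': {p, q} → {s}.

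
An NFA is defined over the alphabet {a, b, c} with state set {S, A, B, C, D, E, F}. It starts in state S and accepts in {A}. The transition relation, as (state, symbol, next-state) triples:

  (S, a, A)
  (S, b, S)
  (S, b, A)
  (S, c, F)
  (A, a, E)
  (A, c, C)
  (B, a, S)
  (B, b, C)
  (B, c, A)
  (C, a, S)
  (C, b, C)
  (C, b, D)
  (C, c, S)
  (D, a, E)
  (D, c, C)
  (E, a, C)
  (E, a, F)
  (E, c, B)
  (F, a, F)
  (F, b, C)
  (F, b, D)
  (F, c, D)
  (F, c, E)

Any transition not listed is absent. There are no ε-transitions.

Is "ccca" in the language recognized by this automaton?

No

Start in {S}.
Read 'c': S→{F}; now {F}.
Read 'c': F→{D, E}; now {D, E}.
Read 'c': D→{C}, E→{B}; now {B, C}.
Read 'a': B→{S}, C→{S}; now {S}.
The final set {S} contains no accepting state.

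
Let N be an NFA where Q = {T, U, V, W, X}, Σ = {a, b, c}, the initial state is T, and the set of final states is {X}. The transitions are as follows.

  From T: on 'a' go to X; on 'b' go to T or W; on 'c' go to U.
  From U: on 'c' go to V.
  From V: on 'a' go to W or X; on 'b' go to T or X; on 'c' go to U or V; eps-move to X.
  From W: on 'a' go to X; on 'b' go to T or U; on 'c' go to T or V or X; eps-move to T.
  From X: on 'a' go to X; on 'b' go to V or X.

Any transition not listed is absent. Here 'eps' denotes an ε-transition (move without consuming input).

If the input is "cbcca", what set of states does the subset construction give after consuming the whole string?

Start in {T}.
Read 'c': T→{U}; now {U}.
Read 'b': U→∅; now ∅.
The set is empty and remains empty for the remaining 3 symbols.

∅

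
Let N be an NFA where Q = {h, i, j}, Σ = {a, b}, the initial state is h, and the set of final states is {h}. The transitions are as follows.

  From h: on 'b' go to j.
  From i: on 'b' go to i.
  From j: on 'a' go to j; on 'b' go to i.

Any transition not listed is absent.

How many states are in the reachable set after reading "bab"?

Start in {h}.
Read 'b': {h} → {j}.
Read 'a': {j} → {j}.
Read 'b': {j} → {i}.
That set has 1 state.

1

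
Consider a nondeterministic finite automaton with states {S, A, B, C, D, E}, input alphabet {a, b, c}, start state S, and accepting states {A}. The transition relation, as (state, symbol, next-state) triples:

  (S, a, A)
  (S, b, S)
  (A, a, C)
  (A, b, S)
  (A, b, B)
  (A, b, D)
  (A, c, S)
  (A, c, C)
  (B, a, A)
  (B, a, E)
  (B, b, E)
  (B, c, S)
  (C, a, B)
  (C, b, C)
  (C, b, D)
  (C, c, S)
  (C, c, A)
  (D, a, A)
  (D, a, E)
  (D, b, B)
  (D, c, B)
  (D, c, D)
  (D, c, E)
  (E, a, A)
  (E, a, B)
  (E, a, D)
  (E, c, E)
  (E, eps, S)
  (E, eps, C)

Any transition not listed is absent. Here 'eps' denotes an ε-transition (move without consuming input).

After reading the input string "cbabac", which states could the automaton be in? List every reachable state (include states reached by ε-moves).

Start in {S}.
Read 'c': S→∅; now ∅.
The set is empty and remains empty for the remaining 5 symbols.

∅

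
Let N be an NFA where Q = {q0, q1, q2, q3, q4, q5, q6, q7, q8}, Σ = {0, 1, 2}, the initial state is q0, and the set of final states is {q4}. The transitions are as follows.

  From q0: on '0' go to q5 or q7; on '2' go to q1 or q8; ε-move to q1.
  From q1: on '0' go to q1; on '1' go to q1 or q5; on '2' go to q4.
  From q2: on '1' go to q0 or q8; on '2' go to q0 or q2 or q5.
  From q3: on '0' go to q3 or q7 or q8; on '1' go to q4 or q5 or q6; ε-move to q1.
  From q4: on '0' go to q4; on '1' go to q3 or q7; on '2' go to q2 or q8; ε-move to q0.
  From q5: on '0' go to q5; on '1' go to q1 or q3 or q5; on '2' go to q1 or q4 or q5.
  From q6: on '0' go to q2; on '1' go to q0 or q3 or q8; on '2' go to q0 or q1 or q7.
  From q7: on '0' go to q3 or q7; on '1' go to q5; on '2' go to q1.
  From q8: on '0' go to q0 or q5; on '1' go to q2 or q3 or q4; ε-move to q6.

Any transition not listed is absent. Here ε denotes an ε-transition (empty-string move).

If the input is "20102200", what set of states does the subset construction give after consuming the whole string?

Start: ε-closure({q0}) = {q0, q1}.
Read '2': {q0, q1} → {q0, q1, q4, q6, q8}.
Read '0': {q0, q1, q4, q6, q8} → {q0, q1, q2, q4, q5, q7}.
Read '1': {q0, q1, q2, q4, q5, q7} → {q0, q1, q3, q5, q6, q7, q8}.
Read '0': {q0, q1, q3, q5, q6, q7, q8} → {q0, q1, q2, q3, q5, q6, q7, q8}.
Read '2': {q0, q1, q2, q3, q5, q6, q7, q8} → {q0, q1, q2, q4, q5, q6, q7, q8}.
Read '2': {q0, q1, q2, q4, q5, q6, q7, q8} → {q0, q1, q2, q4, q5, q6, q7, q8}.
Read '0': {q0, q1, q2, q4, q5, q6, q7, q8} → {q0, q1, q2, q3, q4, q5, q7}.
Read '0': {q0, q1, q2, q3, q4, q5, q7} → {q0, q1, q3, q4, q5, q6, q7, q8}.

{q0, q1, q3, q4, q5, q6, q7, q8}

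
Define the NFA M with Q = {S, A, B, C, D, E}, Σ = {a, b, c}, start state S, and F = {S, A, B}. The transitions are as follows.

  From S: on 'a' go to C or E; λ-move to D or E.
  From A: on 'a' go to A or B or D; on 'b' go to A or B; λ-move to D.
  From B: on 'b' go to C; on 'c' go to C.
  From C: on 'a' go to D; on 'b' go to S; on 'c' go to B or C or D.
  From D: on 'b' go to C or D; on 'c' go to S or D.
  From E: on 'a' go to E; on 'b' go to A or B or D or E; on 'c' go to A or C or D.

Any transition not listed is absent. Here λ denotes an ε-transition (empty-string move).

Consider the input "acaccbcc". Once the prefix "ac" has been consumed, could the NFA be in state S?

No

Start: ε-closure({S}) = {S, D, E}.
Read 'a': S→{C, E}, D→∅, E→{E}; now {C, E}.
Read 'c': C→{B, C, D}, E→{A, C, D}; now {A, B, C, D}.
State S is not in {A, B, C, D}.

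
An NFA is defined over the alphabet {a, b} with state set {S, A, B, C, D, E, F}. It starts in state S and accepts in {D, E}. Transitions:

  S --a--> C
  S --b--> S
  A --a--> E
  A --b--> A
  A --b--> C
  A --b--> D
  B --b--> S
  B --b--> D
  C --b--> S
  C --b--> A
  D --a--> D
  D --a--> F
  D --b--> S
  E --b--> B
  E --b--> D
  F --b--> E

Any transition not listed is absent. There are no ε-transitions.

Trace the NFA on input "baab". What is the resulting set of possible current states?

∅

Start in {S}.
Read 'b': S→{S}; now {S}.
Read 'a': S→{C}; now {C}.
Read 'a': C→∅; now ∅.
The set is empty and remains empty for the remaining 1 symbol.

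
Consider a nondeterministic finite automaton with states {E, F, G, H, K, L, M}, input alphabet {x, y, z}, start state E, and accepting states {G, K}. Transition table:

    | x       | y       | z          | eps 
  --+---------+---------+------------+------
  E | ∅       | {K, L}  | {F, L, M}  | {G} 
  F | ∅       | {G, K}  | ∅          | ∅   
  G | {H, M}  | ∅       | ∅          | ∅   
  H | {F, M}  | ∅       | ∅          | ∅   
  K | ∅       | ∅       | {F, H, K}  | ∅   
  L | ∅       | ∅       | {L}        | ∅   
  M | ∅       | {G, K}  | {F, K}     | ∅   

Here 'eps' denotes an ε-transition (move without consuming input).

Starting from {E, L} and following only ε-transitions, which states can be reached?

{E, G, L}

Begin with {E, L}.
ε-move E → G; add G.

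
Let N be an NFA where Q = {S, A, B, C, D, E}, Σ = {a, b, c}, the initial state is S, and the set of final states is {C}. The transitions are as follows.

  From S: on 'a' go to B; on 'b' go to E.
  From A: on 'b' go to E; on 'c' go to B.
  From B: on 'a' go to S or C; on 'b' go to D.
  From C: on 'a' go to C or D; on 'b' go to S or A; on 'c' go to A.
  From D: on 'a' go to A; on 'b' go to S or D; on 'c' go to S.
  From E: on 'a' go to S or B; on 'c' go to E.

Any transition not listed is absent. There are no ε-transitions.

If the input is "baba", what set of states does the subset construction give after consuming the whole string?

Start in {S}.
Read 'b': {S} → {E}.
Read 'a': {E} → {S, B}.
Read 'b': {S, B} → {D, E}.
Read 'a': {D, E} → {S, A, B}.

{S, A, B}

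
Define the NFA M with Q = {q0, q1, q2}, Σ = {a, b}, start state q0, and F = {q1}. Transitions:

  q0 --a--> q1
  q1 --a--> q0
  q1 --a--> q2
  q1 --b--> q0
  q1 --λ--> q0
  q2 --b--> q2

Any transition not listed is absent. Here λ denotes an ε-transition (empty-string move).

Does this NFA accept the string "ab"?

No

Start in {q0}.
Read 'a': q0→{q1}; union {q1}; ε-closure = {q0, q1}.
Read 'b': q0→∅, q1→{q0}; now {q0}.
The final set {q0} contains no accepting state.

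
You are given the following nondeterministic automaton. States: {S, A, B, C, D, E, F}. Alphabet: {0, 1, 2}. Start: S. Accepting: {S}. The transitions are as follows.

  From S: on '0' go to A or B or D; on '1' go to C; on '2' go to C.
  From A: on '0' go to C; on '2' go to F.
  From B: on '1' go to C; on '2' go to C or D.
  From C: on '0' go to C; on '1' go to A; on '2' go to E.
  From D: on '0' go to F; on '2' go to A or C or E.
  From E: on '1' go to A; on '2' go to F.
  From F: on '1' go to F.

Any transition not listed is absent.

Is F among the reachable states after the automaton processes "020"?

Yes

Start in {S}.
Read '0': S→{A, B, D}; now {A, B, D}.
Read '2': A→{F}, B→{C, D}, D→{A, C, E}; now {A, C, D, E, F}.
Read '0': A→{C}, C→{C}, D→{F}, E→∅, F→∅; now {C, F}.
State F is in {C, F}.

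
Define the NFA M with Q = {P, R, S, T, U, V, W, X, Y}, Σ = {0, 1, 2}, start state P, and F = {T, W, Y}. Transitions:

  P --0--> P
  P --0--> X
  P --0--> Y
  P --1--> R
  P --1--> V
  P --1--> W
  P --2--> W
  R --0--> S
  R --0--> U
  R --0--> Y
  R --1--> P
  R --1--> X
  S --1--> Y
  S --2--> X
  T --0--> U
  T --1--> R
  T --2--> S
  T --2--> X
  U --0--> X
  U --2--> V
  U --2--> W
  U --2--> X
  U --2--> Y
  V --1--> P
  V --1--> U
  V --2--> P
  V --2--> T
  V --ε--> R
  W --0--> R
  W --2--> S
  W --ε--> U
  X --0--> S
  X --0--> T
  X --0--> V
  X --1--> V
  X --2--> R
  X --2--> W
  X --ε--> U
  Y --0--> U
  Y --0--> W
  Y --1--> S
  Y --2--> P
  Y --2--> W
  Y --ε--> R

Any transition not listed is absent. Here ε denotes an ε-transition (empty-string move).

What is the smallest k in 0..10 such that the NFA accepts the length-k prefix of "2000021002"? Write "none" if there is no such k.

Start in {P}.
Read '2': P→{W}; union {W}; ε-closure = {U, W}.
None of the earlier sets intersect F, but {U, W} does.

1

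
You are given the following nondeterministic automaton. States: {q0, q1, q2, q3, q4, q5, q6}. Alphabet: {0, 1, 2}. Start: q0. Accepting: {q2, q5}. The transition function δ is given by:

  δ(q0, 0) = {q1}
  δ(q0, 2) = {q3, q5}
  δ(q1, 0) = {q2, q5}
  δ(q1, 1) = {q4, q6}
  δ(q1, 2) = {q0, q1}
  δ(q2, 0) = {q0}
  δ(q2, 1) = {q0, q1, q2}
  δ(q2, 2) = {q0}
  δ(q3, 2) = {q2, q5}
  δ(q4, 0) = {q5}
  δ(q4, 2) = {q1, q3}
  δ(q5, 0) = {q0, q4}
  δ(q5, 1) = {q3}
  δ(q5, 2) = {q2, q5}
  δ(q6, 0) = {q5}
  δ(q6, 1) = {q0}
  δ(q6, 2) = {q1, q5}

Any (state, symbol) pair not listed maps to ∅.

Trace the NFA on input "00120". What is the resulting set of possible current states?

Start in {q0}.
Read '0': {q0} → {q1}.
Read '0': {q1} → {q2, q5}.
Read '1': {q2, q5} → {q0, q1, q2, q3}.
Read '2': {q0, q1, q2, q3} → {q0, q1, q2, q3, q5}.
Read '0': {q0, q1, q2, q3, q5} → {q0, q1, q2, q4, q5}.

{q0, q1, q2, q4, q5}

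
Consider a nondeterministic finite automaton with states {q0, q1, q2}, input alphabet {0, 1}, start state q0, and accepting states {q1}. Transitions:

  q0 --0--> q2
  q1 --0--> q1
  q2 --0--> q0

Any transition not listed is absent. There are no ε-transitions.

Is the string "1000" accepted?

No

Start in {q0}.
Read '1': q0→∅; now ∅.
The set is empty and remains empty for the remaining 3 symbols.
The final set ∅ contains no accepting state.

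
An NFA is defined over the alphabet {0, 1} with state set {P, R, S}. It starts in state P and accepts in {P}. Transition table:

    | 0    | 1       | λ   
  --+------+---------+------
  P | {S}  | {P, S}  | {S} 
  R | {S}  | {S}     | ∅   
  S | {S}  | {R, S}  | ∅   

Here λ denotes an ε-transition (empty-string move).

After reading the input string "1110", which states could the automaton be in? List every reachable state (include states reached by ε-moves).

Start: ε-closure({P}) = {P, S}.
Read '1': {P, S} → {P, R, S}.
Read '1': {P, R, S} → {P, R, S}.
Read '1': {P, R, S} → {P, R, S}.
Read '0': {P, R, S} → {S}.

{S}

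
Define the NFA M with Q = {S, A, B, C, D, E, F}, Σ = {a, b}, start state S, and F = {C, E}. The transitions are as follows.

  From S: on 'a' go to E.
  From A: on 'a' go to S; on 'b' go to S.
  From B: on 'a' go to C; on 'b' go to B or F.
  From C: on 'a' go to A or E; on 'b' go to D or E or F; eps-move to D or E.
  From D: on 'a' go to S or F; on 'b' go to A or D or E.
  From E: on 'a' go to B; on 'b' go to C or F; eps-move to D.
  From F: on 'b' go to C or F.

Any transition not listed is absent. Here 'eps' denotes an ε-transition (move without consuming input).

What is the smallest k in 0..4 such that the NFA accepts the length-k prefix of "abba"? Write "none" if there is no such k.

Start in {S}.
Read 'a': {S} → {D, E}.
None of the earlier sets intersect F, but {D, E} does.

1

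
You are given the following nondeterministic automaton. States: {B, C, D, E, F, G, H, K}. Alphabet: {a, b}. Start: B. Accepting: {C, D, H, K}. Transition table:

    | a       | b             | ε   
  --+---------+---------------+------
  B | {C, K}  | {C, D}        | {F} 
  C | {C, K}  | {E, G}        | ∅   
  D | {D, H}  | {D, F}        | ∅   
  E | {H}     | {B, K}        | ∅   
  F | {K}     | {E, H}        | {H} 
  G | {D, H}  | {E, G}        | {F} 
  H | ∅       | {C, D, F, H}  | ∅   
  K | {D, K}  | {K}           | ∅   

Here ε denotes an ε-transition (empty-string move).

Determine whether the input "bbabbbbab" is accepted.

Yes

Start: ε-closure({B}) = {B, F, H}.
Read 'b': {B, F, H} → {C, D, E, F, H}.
Read 'b': {C, D, E, F, H} → {B, C, D, E, F, G, H, K}.
Read 'a': {B, C, D, E, F, G, H, K} → {C, D, H, K}.
Read 'b': {C, D, H, K} → {C, D, E, F, G, H, K}.
Read 'b': {C, D, E, F, G, H, K} → {B, C, D, E, F, G, H, K}.
Read 'b': {B, C, D, E, F, G, H, K} → {B, C, D, E, F, G, H, K}.
Read 'b': {B, C, D, E, F, G, H, K} → {B, C, D, E, F, G, H, K}.
Read 'a': {B, C, D, E, F, G, H, K} → {C, D, H, K}.
Read 'b': {C, D, H, K} → {C, D, E, F, G, H, K}.
The final set {C, D, E, F, G, H, K} contains the accepting states C, D, H, K.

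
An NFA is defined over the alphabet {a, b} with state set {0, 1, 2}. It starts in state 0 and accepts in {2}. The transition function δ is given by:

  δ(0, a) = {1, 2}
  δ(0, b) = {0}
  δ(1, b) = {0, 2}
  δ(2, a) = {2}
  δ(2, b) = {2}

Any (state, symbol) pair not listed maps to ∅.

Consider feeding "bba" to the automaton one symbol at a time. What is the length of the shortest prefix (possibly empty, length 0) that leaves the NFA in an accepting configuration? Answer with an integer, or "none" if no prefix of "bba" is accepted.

Start in {0}.
Read 'b': 0→{0}; now {0}.
Read 'b': 0→{0}; now {0}.
Read 'a': 0→{1, 2}; now {1, 2}.
None of the earlier sets intersect F, but {1, 2} does.

3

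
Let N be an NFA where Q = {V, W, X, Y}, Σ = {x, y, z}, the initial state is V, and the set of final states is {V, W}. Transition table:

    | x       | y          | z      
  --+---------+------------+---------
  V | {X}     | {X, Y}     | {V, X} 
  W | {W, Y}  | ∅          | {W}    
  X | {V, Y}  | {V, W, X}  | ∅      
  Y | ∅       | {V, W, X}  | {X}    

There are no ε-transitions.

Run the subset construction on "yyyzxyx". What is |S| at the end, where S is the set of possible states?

Start in {V}.
Read 'y': V→{X, Y}; now {X, Y}.
Read 'y': X→{V, W, X}, Y→{V, W, X}; now {V, W, X}.
Read 'y': V→{X, Y}, W→∅, X→{V, W, X}; now {V, W, X, Y}.
Read 'z': V→{V, X}, W→{W}, X→∅, Y→{X}; now {V, W, X}.
Read 'x': V→{X}, W→{W, Y}, X→{V, Y}; now {V, W, X, Y}.
Read 'y': V→{X, Y}, W→∅, X→{V, W, X}, Y→{V, W, X}; now {V, W, X, Y}.
Read 'x': V→{X}, W→{W, Y}, X→{V, Y}, Y→∅; now {V, W, X, Y}.
That set has 4 states.

4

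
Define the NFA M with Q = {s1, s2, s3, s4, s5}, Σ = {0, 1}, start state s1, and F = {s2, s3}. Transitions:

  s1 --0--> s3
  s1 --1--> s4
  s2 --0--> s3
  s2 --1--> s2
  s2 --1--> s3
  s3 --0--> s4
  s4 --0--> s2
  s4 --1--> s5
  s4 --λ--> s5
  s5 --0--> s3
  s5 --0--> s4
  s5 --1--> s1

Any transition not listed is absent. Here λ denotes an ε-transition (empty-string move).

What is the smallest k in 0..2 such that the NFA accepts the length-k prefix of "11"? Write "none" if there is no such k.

none

Start in {s1}.
Read '1': s1→{s4}; union {s4}; ε-closure = {s4, s5}.
Read '1': s4→{s5}, s5→{s1}; now {s1, s5}.
No reachable set along the way intersects F.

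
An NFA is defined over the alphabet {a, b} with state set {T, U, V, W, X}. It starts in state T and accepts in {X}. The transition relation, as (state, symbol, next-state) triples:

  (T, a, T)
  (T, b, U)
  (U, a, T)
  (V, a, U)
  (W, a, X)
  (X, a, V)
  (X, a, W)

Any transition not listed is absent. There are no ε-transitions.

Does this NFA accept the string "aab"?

Start in {T}.
Read 'a': T→{T}; now {T}.
Read 'a': T→{T}; now {T}.
Read 'b': T→{U}; now {U}.
The final set {U} contains no accepting state.

No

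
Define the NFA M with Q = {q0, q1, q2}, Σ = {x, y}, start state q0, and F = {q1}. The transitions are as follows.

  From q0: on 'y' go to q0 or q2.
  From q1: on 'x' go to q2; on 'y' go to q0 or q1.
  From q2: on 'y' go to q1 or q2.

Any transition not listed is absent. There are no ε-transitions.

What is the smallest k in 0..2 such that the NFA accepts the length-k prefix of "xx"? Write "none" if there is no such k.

Start in {q0}.
Read 'x': q0→∅; now ∅.
The set is empty and remains empty for the remaining 1 symbol.
No reachable set along the way intersects F.

none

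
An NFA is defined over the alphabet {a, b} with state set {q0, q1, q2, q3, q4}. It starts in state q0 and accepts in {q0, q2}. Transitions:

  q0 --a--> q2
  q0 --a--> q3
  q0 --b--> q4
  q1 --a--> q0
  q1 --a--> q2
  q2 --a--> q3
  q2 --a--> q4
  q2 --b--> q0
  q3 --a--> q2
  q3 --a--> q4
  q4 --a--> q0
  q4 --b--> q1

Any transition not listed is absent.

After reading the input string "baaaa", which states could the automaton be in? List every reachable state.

{q0, q2, q3, q4}

Start in {q0}.
Read 'b': q0→{q4}; now {q4}.
Read 'a': q4→{q0}; now {q0}.
Read 'a': q0→{q2, q3}; now {q2, q3}.
Read 'a': q2→{q3, q4}, q3→{q2, q4}; now {q2, q3, q4}.
Read 'a': q2→{q3, q4}, q3→{q2, q4}, q4→{q0}; now {q0, q2, q3, q4}.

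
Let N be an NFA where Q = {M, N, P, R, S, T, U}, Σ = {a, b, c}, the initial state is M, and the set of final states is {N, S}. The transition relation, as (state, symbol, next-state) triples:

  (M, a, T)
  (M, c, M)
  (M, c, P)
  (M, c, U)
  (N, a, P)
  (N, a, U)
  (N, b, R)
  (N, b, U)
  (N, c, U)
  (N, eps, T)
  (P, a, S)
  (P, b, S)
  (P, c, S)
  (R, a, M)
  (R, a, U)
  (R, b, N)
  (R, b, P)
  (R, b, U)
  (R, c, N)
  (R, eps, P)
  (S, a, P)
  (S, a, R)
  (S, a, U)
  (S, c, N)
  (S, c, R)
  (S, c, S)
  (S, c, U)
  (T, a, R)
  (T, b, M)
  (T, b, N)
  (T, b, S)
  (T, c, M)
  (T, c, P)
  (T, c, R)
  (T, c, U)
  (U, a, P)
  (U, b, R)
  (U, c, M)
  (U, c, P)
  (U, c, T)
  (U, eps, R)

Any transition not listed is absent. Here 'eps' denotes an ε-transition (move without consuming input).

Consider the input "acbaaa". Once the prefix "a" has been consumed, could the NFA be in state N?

No

Start in {M}.
Read 'a': M→{T}; now {T}.
State N is not in {T}.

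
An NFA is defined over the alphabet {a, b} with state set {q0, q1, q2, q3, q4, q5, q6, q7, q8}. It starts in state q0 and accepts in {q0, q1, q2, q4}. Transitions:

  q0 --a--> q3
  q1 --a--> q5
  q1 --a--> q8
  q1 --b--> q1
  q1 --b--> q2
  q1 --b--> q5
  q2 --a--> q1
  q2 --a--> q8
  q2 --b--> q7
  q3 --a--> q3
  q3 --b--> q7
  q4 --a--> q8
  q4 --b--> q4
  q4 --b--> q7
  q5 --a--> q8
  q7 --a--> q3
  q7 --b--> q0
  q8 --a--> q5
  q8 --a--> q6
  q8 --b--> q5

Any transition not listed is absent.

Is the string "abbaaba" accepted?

Start in {q0}.
Read 'a': {q0} → {q3}.
Read 'b': {q3} → {q7}.
Read 'b': {q7} → {q0}.
Read 'a': {q0} → {q3}.
Read 'a': {q3} → {q3}.
Read 'b': {q3} → {q7}.
Read 'a': {q7} → {q3}.
The final set {q3} contains no accepting state.

No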